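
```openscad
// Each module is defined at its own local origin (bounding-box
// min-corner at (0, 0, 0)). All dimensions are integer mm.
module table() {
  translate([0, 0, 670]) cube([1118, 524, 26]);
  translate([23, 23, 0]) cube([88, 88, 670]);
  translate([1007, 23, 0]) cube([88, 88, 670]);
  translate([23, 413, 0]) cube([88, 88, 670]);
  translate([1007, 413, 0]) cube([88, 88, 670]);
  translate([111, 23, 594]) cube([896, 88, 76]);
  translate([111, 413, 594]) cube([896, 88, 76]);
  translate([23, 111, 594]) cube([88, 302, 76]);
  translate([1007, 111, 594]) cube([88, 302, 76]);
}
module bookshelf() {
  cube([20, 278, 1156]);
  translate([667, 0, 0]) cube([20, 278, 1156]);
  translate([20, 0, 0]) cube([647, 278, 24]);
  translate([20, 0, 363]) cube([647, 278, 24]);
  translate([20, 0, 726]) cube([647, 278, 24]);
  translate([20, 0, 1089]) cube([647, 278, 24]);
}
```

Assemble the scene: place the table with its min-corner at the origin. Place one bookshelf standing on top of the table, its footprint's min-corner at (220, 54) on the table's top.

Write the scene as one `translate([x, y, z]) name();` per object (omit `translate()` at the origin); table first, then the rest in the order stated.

table();
translate([220, 54, 696]) bookshelf();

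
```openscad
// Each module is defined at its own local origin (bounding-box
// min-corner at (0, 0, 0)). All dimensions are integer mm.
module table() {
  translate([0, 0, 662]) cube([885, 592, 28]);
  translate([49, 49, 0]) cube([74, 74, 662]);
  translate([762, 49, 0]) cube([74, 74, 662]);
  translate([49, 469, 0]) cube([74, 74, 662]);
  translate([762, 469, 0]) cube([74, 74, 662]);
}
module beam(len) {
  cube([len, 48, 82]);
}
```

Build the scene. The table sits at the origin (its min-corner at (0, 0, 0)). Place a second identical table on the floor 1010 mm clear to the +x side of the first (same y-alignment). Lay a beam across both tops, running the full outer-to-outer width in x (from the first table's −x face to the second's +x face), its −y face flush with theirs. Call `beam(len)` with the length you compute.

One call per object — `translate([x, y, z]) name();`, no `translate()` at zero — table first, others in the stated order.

table();
translate([1895, 0, 0]) table();
translate([0, 0, 690]) beam(2780);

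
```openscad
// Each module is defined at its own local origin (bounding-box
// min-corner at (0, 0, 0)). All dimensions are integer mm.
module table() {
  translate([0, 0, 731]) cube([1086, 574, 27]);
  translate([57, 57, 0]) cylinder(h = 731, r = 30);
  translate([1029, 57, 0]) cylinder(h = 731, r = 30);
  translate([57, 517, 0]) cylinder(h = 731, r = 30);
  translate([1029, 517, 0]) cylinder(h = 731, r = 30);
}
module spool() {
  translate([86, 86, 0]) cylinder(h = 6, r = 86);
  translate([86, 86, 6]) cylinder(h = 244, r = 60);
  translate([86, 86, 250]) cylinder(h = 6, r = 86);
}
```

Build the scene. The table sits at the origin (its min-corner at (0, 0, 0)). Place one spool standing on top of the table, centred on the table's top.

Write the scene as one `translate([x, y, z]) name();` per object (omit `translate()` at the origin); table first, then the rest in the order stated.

table();
translate([457, 201, 758]) spool();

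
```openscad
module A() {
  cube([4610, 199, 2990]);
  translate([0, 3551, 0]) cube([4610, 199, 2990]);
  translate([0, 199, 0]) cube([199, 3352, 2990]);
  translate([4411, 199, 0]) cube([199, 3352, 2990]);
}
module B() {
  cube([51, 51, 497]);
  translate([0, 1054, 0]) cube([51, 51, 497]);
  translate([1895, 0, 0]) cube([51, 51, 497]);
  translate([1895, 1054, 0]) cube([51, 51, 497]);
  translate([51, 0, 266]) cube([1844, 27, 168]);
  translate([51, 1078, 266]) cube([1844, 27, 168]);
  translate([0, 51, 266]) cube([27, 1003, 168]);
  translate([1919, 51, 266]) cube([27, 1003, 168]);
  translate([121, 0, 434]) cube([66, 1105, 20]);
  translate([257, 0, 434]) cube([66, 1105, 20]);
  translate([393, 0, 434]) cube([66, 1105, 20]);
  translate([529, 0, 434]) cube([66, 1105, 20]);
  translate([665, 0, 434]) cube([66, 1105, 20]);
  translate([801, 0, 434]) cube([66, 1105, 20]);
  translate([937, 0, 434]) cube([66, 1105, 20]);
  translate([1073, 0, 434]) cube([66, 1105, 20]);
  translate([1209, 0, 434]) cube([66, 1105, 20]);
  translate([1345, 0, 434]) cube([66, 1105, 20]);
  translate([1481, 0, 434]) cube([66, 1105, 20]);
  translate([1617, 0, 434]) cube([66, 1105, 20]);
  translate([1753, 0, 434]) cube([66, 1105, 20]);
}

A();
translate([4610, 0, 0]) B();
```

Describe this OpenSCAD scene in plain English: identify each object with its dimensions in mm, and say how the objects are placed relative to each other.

A is a box-shaped house frame (walls only): outside footprint 4610×3750 mm, wall height 2990 mm, wall thickness 199 mm. The two y-facing walls run the full x-width; the two x-facing walls fit between the inner faces of the y-facing walls.

B is a bed frame 1946 mm long (x) by 1105 mm wide (y). Four 51×51 mm corner posts, 497 mm tall, at the corners of the footprint. Four rails of 27 mm thickness and 168 mm height run between adjacent posts with their undersides at z = 266 mm, their outer faces flush with the outside of the frame (the two x-running rails run between the posts' inner faces; the two y-running rails run between the posts' inner faces). 13 slats, each 66 mm wide (x) and 20 mm thick, lie across the top of the two x-running rails, running the full 1105 mm width of the frame in y; the slats are evenly spaced along x between the inner faces of the end posts with equal gaps (rounded down to the nearest mm) at the −x end and between each pair — any rounding remainder accumulates at the +x end.

The bed frame is against the house frame's +x side, with their −y faces flush.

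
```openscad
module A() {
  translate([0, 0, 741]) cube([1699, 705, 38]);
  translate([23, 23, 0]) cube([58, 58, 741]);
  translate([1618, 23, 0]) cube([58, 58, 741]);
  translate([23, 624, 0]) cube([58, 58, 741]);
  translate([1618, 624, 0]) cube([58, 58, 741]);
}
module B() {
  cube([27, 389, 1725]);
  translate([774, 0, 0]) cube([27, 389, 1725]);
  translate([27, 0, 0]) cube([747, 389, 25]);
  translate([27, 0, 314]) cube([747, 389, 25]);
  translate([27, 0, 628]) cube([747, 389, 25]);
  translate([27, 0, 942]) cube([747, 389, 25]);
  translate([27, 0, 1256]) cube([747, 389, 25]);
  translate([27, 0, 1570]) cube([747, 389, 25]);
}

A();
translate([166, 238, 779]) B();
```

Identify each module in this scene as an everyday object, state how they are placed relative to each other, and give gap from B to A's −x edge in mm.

The bookshelf's min-x is at 166; the table's min-x is 0; gap = 166 mm.

A is a table. B is a bookshelf. The bookshelf is on top of the table. The gap from the bookshelf to the table's −x edge is 166 mm.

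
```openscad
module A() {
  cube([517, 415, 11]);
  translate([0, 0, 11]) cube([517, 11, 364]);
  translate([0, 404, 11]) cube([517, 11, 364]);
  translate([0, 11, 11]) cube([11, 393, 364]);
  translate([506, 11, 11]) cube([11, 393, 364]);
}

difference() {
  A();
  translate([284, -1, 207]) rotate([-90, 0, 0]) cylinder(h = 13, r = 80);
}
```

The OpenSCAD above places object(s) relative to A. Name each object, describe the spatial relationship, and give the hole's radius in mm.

The subtracted cylinder has r = 80 mm.

A is an open box. The open box has a circular hole through its front wall. The hole's radius is 80 mm.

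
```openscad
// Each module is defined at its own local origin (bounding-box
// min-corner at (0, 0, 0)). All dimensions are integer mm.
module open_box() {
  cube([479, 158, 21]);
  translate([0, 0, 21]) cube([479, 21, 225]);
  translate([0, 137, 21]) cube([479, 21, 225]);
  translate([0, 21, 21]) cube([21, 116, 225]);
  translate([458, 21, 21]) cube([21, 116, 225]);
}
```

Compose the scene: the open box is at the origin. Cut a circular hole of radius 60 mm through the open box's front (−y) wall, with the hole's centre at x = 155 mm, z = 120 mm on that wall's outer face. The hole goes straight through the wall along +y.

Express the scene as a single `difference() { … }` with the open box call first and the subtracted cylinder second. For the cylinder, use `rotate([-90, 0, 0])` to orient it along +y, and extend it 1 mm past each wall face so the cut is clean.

difference() {
  open_box();
  translate([155, -1, 120]) rotate([-90, 0, 0]) cylinder(h = 23, r = 60);
}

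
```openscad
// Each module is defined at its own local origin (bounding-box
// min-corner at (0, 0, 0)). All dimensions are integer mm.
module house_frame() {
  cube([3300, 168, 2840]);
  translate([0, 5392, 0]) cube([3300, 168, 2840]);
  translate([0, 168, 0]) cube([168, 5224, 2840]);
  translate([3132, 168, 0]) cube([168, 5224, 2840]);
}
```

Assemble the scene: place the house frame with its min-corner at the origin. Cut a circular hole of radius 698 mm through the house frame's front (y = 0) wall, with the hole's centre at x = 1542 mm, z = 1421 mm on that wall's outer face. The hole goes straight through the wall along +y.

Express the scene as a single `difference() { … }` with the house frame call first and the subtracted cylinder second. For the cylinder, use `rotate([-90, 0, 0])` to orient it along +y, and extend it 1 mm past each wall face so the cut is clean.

difference() {
  house_frame();
  translate([1542, -1, 1421]) rotate([-90, 0, 0]) cylinder(h = 170, r = 698);
}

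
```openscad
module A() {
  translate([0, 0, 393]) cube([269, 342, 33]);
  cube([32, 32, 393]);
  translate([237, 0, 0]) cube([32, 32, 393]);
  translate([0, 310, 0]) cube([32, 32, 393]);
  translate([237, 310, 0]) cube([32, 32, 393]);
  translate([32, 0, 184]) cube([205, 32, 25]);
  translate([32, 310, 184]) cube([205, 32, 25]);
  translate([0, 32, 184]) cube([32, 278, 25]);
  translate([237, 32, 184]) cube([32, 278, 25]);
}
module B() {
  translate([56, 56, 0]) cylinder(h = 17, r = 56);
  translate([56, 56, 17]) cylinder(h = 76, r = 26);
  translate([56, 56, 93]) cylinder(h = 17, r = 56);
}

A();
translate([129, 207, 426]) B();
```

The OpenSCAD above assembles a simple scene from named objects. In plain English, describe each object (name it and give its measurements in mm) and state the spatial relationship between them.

A is a four-legged stool. The seat is 269×342 mm, 33 mm thick, top at z = 426 mm. It stands on four square legs, each 32×32 mm in cross-section, from z = 0 to the seat underside, each flush with a corner of the seat. Four stretchers, 32 mm wide and 25 mm tall, connect adjacent legs with their undersides at z = 184 mm, each running between the inner faces of the legs it joins and aligned with the legs' outer faces on the other axis.

B is a spool: two coaxial disc flanges of radius 56 mm and thickness 17 mm, joined by a core cylinder of radius 26 mm and height 76 mm. The lower flange rests on z = 0 and the three cylinders share a vertical axis.

The spool is on top of the stool.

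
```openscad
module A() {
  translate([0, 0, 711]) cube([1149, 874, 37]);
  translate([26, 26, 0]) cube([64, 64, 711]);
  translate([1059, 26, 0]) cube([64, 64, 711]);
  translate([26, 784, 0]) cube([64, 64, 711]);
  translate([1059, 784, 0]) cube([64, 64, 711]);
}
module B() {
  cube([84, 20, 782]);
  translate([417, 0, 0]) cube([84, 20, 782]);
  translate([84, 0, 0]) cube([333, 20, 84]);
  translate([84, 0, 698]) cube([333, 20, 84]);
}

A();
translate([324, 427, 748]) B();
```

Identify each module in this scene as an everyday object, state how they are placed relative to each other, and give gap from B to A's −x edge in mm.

A is a table. B is a picture frame. The picture frame is on top of the table, centred. The gap from the picture frame to the table's −x edge is 324 mm.

The picture frame's min-x is at 324; the table's min-x is 0; gap = 324 mm.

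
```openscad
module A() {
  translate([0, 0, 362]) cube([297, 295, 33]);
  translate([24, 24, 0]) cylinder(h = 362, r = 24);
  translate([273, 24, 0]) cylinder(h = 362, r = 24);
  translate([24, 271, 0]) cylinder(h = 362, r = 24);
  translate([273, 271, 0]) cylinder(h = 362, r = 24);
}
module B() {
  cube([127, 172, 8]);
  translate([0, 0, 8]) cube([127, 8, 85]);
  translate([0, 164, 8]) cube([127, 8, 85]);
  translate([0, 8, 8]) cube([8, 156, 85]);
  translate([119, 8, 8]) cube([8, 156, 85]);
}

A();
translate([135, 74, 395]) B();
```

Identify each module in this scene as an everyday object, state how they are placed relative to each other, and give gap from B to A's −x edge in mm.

A is a stool. B is an open box. The open box is on top of the stool. The gap from the open box to the stool's −x edge is 135 mm.

The open box's min-x is at 135; the stool's min-x is 0; gap = 135 mm.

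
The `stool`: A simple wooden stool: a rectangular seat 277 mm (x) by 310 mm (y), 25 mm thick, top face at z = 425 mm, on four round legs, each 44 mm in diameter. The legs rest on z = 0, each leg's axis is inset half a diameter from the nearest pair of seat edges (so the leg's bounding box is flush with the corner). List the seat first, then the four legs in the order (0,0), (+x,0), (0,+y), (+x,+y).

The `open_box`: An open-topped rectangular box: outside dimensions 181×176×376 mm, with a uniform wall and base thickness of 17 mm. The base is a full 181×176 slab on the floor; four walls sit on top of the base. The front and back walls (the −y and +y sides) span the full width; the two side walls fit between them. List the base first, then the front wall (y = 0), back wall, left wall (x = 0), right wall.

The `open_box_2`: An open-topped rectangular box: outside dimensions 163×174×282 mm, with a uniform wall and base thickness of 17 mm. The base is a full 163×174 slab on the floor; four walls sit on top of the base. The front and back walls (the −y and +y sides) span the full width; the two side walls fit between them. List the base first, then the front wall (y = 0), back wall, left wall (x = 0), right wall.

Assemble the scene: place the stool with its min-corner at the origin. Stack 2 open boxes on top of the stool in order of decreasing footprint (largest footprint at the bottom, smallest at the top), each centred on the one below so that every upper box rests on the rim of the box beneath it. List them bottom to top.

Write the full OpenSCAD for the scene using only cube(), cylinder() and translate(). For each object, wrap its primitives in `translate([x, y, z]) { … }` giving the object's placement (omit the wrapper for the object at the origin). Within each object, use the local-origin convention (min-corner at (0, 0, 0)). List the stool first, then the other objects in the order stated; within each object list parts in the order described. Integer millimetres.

translate([0, 0, 400]) cube([277, 310, 25]);
translate([22, 22, 0]) cylinder(h = 400, r = 22);
translate([255, 22, 0]) cylinder(h = 400, r = 22);
translate([22, 288, 0]) cylinder(h = 400, r = 22);
translate([255, 288, 0]) cylinder(h = 400, r = 22);
translate([48, 67, 425]) {
  cube([181, 176, 17]);
  translate([0, 0, 17]) cube([181, 17, 359]);
  translate([0, 159, 17]) cube([181, 17, 359]);
  translate([0, 17, 17]) cube([17, 142, 359]);
  translate([164, 17, 17]) cube([17, 142, 359]);
}
translate([57, 68, 801]) {
  cube([163, 174, 17]);
  translate([0, 0, 17]) cube([163, 17, 265]);
  translate([0, 157, 17]) cube([163, 17, 265]);
  translate([0, 17, 17]) cube([17, 140, 265]);
  translate([146, 17, 17]) cube([17, 140, 265]);
}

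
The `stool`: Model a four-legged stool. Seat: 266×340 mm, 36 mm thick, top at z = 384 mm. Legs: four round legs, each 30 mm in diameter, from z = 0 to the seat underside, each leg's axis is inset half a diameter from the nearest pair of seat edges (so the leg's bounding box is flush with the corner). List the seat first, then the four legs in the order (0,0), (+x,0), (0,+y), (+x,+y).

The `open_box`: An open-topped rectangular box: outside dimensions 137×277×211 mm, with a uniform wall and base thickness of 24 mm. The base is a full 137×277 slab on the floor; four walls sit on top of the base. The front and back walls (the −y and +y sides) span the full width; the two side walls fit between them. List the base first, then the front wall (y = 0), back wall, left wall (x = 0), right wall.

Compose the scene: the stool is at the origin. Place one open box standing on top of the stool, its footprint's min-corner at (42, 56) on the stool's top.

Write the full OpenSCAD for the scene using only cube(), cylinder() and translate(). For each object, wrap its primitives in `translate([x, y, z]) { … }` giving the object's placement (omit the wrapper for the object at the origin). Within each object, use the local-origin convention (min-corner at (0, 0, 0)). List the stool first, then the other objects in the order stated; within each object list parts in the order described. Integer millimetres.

translate([0, 0, 348]) cube([266, 340, 36]);
translate([15, 15, 0]) cylinder(h = 348, r = 15);
translate([251, 15, 0]) cylinder(h = 348, r = 15);
translate([15, 325, 0]) cylinder(h = 348, r = 15);
translate([251, 325, 0]) cylinder(h = 348, r = 15);
translate([42, 56, 384]) {
  cube([137, 277, 24]);
  translate([0, 0, 24]) cube([137, 24, 187]);
  translate([0, 253, 24]) cube([137, 24, 187]);
  translate([0, 24, 24]) cube([24, 229, 187]);
  translate([113, 24, 24]) cube([24, 229, 187]);
}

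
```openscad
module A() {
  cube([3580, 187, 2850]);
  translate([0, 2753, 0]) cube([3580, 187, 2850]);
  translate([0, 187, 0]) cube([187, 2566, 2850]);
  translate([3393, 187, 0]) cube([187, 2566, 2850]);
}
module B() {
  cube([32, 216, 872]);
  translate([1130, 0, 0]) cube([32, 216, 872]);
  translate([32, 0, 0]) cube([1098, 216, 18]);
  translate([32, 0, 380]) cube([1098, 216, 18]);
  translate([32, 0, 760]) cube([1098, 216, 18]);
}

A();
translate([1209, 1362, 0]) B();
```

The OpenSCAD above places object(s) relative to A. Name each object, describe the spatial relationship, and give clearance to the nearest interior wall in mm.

A is a house frame. B is a bookshelf. The bookshelf sits inside the house frame, centred. The clearance to the nearest interior wall is 1022 mm.

Clearances: x = 1022, y = 1175; minimum 1022 mm.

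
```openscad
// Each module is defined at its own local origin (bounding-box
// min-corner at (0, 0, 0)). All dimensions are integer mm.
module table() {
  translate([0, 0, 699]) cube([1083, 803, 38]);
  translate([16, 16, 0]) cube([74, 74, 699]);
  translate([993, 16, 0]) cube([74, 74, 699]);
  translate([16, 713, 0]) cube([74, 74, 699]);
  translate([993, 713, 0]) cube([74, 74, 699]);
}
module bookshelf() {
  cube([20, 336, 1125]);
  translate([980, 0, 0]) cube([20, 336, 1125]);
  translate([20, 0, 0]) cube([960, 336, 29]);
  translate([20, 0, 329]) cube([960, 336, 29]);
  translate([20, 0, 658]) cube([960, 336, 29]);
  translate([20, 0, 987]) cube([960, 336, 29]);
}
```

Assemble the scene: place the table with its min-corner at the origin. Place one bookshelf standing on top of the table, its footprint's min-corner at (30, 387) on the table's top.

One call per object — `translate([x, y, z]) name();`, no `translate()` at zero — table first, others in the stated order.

table();
translate([30, 387, 737]) bookshelf();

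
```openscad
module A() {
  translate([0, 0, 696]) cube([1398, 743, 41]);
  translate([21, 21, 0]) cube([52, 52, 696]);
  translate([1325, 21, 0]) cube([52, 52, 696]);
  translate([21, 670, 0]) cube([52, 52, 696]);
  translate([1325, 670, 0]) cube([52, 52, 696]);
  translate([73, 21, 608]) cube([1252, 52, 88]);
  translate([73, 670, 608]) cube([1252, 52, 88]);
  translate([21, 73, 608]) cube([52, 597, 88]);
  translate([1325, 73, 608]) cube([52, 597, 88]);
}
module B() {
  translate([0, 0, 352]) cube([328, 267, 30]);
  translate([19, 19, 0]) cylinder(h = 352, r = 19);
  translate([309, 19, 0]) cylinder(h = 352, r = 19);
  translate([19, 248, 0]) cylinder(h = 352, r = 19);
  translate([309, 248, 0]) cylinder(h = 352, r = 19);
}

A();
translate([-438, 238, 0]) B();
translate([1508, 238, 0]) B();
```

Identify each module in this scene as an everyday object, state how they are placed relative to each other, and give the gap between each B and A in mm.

Each stool's nearest face is 110 mm from the table's bounding box.

A is a table. B is a stool. Two stools sit around the table at the −x, +x sides. The gap between each stool and the table is 110 mm.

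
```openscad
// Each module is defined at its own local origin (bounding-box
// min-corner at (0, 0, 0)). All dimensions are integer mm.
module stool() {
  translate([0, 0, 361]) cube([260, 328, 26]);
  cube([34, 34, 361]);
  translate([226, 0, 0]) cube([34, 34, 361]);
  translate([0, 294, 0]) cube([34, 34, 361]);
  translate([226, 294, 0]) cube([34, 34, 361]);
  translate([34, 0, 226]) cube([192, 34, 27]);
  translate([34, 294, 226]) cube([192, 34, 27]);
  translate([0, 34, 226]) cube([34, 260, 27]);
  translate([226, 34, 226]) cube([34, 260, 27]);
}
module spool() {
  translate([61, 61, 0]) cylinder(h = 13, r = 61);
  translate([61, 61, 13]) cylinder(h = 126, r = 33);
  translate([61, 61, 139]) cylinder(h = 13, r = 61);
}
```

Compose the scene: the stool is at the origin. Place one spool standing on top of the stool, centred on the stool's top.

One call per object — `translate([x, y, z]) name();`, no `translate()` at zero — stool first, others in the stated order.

stool();
translate([69, 103, 387]) spool();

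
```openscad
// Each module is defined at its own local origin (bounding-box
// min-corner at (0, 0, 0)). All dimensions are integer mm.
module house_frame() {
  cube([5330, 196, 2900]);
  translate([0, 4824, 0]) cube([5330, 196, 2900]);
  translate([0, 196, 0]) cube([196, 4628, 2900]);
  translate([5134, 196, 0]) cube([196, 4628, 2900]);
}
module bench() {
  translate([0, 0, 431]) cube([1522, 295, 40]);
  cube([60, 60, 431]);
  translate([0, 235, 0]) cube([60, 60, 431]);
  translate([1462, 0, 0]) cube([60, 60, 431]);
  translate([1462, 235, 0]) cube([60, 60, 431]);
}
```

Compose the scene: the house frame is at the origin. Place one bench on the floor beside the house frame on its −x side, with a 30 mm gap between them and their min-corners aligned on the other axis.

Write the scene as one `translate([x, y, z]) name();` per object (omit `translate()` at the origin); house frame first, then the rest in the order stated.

house_frame();
translate([-1552, 0, 0]) bench();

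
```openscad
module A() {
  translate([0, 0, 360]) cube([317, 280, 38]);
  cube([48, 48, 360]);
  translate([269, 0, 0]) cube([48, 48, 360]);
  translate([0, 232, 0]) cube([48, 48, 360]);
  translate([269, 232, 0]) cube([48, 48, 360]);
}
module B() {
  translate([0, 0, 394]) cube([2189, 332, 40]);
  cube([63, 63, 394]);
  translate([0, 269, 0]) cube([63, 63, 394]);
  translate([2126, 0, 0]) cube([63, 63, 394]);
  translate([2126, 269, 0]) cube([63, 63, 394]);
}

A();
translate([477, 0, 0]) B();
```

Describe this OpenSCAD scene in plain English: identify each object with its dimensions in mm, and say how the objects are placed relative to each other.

A is a four-legged stool. The seat is a 317×280×38 mm slab whose top surface is at z = 398 mm; four square legs, each 48×48 mm in cross-section, run from the floor (z = 0) to the underside of the seat, each flush with a corner of the seat.

B is a long wooden bench with a 2189 mm (x) × 332 mm (y) seat, 40 mm thick, its top surface 434 mm above the floor. Four 63 mm square legs at the seat corners, flush with the edges, run from z = 0 to the seat underside.

The bench is on the floor beside the stool on its +x side.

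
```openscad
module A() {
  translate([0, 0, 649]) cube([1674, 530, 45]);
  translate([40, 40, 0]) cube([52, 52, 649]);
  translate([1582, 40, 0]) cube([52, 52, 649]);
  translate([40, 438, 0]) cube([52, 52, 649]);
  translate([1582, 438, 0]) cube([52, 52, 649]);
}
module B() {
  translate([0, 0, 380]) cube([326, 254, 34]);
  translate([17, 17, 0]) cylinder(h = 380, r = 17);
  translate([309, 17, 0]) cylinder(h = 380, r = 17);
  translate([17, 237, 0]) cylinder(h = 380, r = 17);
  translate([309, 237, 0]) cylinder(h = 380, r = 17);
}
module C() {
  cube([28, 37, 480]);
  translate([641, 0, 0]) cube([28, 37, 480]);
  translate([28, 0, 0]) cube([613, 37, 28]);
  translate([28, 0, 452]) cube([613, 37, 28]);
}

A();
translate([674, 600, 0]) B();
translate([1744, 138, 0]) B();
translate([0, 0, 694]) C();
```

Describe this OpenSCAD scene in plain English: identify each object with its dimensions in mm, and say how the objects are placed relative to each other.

A is a table: top 1674 mm (x) × 530 mm (y), 45 mm thick, upper face at z = 694 mm, on four 52×52 mm square legs, each inset 40 mm from the nearest pair of top edges, running from z = 0 to the bottom of the top.

B is a four-legged stool. The seat is a 326×254×34 mm slab whose top surface is at z = 414 mm; four round legs, each 34 mm in diameter, run from the floor (z = 0) to the underside of the seat, each leg's axis is inset half a diameter from the nearest pair of seat edges (so the leg's bounding box is flush with the corner).

C is a picture frame with a 613×424 mm rectangular opening (x by z) and a uniform 28 mm border on every side. Frame depth is 37 mm along y. It is built from two vertical stiles running the full outside height and two horizontal rails spanning the gap between the stiles.

Two stools sit around the table at the +y, +x sides. The picture frame is on top of the table.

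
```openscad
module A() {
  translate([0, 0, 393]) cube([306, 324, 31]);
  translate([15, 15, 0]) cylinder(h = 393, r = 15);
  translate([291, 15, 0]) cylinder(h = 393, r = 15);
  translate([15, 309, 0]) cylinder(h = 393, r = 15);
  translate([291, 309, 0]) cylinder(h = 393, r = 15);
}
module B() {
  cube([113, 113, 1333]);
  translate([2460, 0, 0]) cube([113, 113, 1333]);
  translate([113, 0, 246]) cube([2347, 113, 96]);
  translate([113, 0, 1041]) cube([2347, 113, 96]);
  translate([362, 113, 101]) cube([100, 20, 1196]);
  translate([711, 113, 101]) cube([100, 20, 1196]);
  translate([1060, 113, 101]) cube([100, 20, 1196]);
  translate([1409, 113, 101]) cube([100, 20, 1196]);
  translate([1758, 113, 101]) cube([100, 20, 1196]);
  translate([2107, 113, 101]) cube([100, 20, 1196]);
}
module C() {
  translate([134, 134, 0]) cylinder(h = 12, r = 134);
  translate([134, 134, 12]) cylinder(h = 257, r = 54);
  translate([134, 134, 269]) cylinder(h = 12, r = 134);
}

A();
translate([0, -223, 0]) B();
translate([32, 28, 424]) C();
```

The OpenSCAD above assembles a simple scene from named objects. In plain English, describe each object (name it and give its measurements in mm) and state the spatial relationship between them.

A is a four-legged stool. The seat is a 306×324×31 mm slab whose top surface is at z = 424 mm; four round legs, each 30 mm in diameter, run from the floor (z = 0) to the underside of the seat, each leg's axis is inset half a diameter from the nearest pair of seat edges (so the leg's bounding box is flush with the corner).

B is a fence section. Two 113×113 mm posts, 1333 mm tall, stand on the floor with a clear span of 2347 mm between their inner faces. Two horizontal rails of 113×96 mm section span the gap between the posts with their undersides at z = 246 mm and z = 1041 mm, flush with the posts' −y face. 6 pickets, each 100 mm wide, 20 mm thick and 1196 mm tall, are fixed to the +y face of the rails with their bottoms at z = 101 mm, evenly spaced across the span with equal gaps (rounded down to the nearest mm) at the −x end and between each pair — any rounding remainder accumulates at the +x end.

C is a spool: two coaxial disc flanges of radius 134 mm and thickness 12 mm, joined by a core cylinder of radius 54 mm and height 257 mm. The lower flange rests on z = 0 and the three cylinders share a vertical axis.

The fence section is on the floor beside the stool on its −y side. The spool is on top of the stool.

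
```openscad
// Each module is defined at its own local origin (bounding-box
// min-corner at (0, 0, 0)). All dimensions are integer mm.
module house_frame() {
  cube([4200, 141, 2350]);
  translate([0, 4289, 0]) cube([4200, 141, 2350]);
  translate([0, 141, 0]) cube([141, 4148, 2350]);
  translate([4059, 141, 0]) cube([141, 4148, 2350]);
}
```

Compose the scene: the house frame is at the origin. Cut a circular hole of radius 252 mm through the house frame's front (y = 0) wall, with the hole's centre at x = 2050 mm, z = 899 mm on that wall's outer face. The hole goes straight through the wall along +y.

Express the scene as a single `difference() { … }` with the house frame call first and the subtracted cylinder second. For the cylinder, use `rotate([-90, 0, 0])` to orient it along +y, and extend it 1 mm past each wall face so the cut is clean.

difference() {
  house_frame();
  translate([2050, -1, 899]) rotate([-90, 0, 0]) cylinder(h = 143, r = 252);
}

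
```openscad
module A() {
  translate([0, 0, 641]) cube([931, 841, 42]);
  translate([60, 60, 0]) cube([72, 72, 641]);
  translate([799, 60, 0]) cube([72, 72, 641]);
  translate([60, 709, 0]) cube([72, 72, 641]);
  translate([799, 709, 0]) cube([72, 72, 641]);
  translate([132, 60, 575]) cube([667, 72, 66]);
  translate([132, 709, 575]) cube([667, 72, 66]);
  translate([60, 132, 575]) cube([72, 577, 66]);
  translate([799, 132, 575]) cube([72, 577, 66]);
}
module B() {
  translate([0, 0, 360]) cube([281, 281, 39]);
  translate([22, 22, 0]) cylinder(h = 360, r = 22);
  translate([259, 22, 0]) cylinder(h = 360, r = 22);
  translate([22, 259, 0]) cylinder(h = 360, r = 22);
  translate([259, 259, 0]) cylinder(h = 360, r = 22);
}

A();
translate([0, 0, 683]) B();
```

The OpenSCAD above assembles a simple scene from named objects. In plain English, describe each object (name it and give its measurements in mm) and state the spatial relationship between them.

A is a table with a 931×841 mm rectangular top, 42 mm thick, top surface at z = 683 mm, supported by four 72×72 mm square legs, each inset 60 mm from the nearest pair of top edges, running from the floor. Four apron rails, 72 mm thick and 66 mm tall, run between adjacent legs with their top edges flush with the underside of the top and their outer faces flush with the legs' outer faces.

B is a four-legged stool. The seat is a 281×281×39 mm slab whose top surface is at z = 399 mm; four round legs, each 44 mm in diameter, run from the floor (z = 0) to the underside of the seat, each leg's axis is inset half a diameter from the nearest pair of seat edges (so the leg's bounding box is flush with the corner).

The stool is on top of the table.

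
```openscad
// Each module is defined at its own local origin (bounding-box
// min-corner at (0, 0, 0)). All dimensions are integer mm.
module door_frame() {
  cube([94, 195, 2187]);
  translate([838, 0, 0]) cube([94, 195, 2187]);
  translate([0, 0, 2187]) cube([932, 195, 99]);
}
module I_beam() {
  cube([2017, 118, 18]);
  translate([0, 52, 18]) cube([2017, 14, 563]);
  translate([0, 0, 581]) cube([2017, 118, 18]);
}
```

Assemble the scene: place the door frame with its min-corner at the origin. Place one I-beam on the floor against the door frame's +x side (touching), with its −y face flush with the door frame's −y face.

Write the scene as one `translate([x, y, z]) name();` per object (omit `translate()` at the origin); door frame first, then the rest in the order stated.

door_frame();
translate([932, 0, 0]) I_beam();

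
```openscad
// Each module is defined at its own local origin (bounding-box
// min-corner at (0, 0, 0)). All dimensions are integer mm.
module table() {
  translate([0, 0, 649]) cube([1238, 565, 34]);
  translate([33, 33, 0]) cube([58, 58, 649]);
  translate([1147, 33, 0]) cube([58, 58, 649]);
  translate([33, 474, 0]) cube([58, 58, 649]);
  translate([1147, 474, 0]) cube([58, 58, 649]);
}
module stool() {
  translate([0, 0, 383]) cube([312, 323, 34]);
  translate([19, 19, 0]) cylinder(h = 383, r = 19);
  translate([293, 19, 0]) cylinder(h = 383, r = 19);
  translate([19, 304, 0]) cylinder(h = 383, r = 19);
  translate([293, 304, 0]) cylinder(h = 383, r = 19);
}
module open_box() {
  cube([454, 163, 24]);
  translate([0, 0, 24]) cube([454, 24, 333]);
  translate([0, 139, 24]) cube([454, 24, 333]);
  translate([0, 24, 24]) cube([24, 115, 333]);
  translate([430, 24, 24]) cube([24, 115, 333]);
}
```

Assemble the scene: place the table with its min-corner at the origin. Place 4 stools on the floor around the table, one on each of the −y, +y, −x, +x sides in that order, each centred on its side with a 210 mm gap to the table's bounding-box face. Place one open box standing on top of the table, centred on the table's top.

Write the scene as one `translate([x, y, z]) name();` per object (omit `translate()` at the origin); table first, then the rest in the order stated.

table();
translate([463, -533, 0]) stool();
translate([463, 775, 0]) stool();
translate([-522, 121, 0]) stool();
translate([1448, 121, 0]) stool();
translate([392, 201, 683]) open_box();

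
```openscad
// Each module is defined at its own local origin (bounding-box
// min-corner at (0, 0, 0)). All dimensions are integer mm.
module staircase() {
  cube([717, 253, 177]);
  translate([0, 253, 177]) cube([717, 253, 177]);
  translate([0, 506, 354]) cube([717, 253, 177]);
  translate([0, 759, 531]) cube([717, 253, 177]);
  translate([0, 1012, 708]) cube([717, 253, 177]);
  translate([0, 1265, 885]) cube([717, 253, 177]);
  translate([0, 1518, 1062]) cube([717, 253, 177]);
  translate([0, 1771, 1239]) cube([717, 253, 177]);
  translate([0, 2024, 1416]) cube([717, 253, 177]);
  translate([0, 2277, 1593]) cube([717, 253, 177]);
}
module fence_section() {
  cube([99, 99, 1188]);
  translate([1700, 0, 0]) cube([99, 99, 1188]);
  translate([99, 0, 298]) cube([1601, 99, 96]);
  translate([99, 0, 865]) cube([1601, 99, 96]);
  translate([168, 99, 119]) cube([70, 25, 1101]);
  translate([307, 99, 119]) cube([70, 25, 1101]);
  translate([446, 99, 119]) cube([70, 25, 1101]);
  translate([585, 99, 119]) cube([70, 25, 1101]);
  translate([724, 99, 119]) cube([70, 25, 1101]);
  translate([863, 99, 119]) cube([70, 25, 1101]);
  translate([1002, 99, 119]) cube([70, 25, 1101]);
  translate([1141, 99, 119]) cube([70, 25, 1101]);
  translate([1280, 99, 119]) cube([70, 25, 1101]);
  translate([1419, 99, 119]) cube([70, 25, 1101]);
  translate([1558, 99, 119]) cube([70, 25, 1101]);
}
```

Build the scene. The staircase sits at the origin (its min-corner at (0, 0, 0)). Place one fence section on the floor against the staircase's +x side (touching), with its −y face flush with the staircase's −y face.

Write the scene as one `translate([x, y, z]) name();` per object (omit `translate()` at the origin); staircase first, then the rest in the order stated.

staircase();
translate([717, 0, 0]) fence_section();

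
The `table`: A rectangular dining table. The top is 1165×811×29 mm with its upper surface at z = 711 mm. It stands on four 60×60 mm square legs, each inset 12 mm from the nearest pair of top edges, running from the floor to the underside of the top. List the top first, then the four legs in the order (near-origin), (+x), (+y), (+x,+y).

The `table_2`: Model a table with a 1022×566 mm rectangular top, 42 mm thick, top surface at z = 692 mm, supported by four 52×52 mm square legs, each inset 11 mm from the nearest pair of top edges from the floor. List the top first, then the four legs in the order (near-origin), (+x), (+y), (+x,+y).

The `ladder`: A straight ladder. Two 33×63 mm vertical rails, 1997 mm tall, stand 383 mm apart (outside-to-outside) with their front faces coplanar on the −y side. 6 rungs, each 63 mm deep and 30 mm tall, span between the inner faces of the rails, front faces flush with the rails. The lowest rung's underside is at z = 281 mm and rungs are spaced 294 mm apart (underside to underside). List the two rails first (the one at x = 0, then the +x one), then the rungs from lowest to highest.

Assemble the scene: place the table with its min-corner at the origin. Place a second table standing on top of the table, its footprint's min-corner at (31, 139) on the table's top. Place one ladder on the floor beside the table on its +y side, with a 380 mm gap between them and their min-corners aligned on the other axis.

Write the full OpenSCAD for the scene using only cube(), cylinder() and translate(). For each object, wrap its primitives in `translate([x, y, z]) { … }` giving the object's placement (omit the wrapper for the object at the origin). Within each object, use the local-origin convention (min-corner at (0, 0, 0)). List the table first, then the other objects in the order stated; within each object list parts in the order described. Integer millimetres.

translate([0, 0, 682]) cube([1165, 811, 29]);
translate([12, 12, 0]) cube([60, 60, 682]);
translate([1093, 12, 0]) cube([60, 60, 682]);
translate([12, 739, 0]) cube([60, 60, 682]);
translate([1093, 739, 0]) cube([60, 60, 682]);
translate([31, 139, 711]) {
  translate([0, 0, 650]) cube([1022, 566, 42]);
  translate([11, 11, 0]) cube([52, 52, 650]);
  translate([959, 11, 0]) cube([52, 52, 650]);
  translate([11, 503, 0]) cube([52, 52, 650]);
  translate([959, 503, 0]) cube([52, 52, 650]);
}
translate([0, 1191, 0]) {
  cube([33, 63, 1997]);
  translate([350, 0, 0]) cube([33, 63, 1997]);
  translate([33, 0, 281]) cube([317, 63, 30]);
  translate([33, 0, 575]) cube([317, 63, 30]);
  translate([33, 0, 869]) cube([317, 63, 30]);
  translate([33, 0, 1163]) cube([317, 63, 30]);
  translate([33, 0, 1457]) cube([317, 63, 30]);
  translate([33, 0, 1751]) cube([317, 63, 30]);
}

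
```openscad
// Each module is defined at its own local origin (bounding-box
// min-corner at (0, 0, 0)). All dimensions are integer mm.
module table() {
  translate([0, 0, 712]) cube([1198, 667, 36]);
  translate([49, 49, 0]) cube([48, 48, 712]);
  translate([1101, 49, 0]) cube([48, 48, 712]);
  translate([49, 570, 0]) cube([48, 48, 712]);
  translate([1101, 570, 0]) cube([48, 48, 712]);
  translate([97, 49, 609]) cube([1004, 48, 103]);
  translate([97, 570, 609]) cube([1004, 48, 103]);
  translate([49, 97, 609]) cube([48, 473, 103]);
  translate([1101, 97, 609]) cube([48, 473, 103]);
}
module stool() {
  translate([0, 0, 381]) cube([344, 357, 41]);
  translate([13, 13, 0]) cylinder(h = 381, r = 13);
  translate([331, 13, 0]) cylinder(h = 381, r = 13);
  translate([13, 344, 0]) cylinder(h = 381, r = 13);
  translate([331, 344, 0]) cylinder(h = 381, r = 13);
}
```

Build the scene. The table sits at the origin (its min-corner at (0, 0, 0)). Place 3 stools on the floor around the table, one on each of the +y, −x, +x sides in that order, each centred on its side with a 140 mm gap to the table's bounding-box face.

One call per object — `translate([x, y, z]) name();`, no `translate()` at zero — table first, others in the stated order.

table();
translate([427, 807, 0]) stool();
translate([-484, 155, 0]) stool();
translate([1338, 155, 0]) stool();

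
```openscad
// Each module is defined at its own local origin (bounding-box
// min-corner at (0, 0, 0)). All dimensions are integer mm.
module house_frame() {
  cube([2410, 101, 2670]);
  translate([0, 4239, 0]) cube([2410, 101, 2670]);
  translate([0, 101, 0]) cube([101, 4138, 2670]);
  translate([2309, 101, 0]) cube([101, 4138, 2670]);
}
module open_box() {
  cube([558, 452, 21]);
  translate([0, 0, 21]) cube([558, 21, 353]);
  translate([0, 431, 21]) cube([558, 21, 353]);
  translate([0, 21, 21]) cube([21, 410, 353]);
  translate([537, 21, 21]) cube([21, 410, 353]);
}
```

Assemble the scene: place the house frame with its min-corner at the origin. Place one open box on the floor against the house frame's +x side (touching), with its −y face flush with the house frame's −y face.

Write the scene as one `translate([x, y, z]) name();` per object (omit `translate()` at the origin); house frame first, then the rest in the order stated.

house_frame();
translate([2410, 0, 0]) open_box();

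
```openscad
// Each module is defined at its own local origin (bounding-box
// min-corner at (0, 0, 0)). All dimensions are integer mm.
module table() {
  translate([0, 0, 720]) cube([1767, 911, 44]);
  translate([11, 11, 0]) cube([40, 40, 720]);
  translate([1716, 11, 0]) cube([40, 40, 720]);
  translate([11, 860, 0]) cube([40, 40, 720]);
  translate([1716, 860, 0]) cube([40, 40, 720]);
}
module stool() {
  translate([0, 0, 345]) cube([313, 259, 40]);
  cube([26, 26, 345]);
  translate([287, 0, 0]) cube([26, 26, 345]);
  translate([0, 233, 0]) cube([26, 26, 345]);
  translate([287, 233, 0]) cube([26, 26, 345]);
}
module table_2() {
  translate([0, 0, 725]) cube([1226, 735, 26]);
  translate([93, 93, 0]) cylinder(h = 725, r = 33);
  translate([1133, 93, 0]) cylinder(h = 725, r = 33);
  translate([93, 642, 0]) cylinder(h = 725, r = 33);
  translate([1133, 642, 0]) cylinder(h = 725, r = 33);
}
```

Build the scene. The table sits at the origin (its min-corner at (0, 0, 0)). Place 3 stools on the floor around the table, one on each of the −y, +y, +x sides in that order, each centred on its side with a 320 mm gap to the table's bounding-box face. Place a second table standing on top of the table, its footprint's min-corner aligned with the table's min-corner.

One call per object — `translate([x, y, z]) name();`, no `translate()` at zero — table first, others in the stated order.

table();
translate([727, -579, 0]) stool();
translate([727, 1231, 0]) stool();
translate([2087, 326, 0]) stool();
translate([0, 0, 764]) table_2();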